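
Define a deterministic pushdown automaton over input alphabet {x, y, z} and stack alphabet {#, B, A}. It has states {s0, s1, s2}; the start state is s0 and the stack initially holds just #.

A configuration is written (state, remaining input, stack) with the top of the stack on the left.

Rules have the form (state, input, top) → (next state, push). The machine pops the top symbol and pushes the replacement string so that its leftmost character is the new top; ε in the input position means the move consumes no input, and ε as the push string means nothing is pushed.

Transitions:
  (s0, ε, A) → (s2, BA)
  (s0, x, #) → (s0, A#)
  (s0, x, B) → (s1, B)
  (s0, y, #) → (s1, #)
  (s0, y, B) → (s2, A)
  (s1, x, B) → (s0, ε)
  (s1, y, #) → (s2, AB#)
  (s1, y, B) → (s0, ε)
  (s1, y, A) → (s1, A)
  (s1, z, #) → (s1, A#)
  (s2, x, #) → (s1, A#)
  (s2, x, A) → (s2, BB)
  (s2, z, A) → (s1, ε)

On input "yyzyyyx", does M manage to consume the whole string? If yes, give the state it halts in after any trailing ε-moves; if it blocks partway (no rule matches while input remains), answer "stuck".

s2

(s0, yyzyyyx, #)
  read y, top #: go to s1, push # → (s1, yzyyyx, #)
  read y, top #: go to s2, push AB# → (s2, zyyyx, AB#)
  read z, top A: go to s1, push ε → (s1, yyyx, B#)
  read y, top B: go to s0, push ε → (s0, yyx, #)
  read y, top #: go to s1, push # → (s1, yx, #)
  read y, top #: go to s2, push AB# → (s2, x, AB#)
  read x, top A: go to s2, push BB → (s2, ε, BBB#)
All input consumed; M is in state s2.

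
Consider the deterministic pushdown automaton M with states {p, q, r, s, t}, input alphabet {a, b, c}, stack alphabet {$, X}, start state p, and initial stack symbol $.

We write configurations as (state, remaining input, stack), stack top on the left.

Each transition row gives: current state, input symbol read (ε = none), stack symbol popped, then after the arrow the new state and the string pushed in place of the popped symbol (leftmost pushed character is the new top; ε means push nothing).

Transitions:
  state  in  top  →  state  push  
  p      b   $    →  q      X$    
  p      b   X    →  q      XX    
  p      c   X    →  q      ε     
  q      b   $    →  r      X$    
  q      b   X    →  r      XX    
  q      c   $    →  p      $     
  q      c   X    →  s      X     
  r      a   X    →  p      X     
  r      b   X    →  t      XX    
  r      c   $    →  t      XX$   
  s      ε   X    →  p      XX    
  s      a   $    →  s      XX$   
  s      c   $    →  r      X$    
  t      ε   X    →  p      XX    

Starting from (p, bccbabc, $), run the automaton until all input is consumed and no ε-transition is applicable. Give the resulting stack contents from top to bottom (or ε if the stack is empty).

XXXX$

(p, bccbabc, $)
  read b, top $: go to q, push X$ → (q, ccbabc, X$)
  read c, top X: go to s, push X → (s, cbabc, X$)
  ε-move, top X: go to p, push XX → (p, cbabc, XX$)
  read c, top X: go to q, push ε → (q, babc, X$)
  read b, top X: go to r, push XX → (r, abc, XX$)
  read a, top X: go to p, push X → (p, bc, XX$)
  read b, top X: go to q, push XX → (q, c, XXX$)
  read c, top X: go to s, push X → (s, ε, XXX$)
  ε-move, top X: go to p, push XX → (p, ε, XXXX$)
All input consumed in state p with stack XXXX$.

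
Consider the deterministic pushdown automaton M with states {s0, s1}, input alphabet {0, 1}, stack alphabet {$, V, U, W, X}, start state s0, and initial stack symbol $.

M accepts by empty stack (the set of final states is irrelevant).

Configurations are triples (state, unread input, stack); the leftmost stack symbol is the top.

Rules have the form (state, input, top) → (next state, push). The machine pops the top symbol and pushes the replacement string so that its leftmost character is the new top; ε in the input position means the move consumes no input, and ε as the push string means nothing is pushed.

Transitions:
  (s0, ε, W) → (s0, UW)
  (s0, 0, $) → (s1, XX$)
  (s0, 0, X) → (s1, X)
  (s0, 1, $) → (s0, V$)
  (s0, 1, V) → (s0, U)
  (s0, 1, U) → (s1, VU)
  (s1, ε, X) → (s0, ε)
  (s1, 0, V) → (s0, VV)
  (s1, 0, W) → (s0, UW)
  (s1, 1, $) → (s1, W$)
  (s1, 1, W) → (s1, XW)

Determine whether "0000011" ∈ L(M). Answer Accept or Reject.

Reject

(s0, 0000011, $)
  read 0, top $: go to s1, push XX$ → (s1, 000011, XX$)
  ε-move, top X: go to s0, push ε → (s0, 000011, X$)
  read 0, top X: go to s1, push X → (s1, 00011, X$)
  ε-move, top X: go to s0, push ε → (s0, 00011, $)
  read 0, top $: go to s1, push XX$ → (s1, 0011, XX$)
  ε-move, top X: go to s0, push ε → (s0, 0011, X$)
  read 0, top X: go to s1, push X → (s1, 011, X$)
  ε-move, top X: go to s0, push ε → (s0, 011, $)
  read 0, top $: go to s1, push XX$ → (s1, 11, XX$)
  ε-move, top X: go to s0, push ε → (s0, 11, X$)
No transition applies at (s0, 11, X$); input not fully consumed.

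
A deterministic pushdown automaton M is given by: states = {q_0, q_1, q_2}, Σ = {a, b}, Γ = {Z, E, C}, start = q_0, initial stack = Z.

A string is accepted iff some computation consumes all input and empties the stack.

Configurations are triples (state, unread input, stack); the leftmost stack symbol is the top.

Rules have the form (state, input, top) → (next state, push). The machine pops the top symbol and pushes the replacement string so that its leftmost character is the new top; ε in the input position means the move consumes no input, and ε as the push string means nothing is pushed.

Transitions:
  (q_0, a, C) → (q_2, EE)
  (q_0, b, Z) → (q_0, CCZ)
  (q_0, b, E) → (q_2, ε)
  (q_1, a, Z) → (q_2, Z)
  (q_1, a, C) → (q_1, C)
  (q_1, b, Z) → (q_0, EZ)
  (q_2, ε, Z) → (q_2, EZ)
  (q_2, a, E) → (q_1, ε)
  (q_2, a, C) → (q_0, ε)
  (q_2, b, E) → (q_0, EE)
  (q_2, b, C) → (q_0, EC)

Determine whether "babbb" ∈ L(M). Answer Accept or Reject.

Reject

(q_0, babbb, Z)
  read b, top Z: go to q_0, push CCZ → (q_0, abbb, CCZ)
  read a, top C: go to q_2, push EE → (q_2, bbb, EECZ)
  read b, top E: go to q_0, push EE → (q_0, bb, EEECZ)
  read b, top E: go to q_2, push ε → (q_2, b, EECZ)
  read b, top E: go to q_0, push EE → (q_0, ε, EEECZ)
All input consumed; stack is EEECZ, not empty, and no further ε-move applies.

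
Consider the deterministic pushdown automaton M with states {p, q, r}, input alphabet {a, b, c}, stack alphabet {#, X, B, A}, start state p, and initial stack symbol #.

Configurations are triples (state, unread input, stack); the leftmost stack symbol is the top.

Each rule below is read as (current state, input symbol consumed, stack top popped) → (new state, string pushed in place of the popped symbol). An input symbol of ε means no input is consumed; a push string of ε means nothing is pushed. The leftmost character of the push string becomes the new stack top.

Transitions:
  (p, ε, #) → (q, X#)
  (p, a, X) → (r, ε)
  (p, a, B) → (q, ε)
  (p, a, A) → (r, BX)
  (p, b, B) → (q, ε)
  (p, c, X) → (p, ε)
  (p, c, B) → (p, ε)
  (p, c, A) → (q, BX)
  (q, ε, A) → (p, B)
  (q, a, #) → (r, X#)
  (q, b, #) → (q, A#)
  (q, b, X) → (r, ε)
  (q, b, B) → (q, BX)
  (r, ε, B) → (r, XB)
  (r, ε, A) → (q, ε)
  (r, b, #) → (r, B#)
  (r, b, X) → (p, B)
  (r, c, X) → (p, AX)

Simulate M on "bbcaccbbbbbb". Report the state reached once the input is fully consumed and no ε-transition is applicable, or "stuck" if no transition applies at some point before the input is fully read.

q

(p, bbcaccbbbbbb, #)
  ε-move, top #: go to q, push X# → (q, bbcaccbbbbbb, X#)
  read b, top X: go to r, push ε → (r, bcaccbbbbbb, #)
  read b, top #: go to r, push B# → (r, caccbbbbbb, B#)
  ε-move, top B: go to r, push XB → (r, caccbbbbbb, XB#)
  read c, top X: go to p, push AX → (p, accbbbbbb, AXB#)
  read a, top A: go to r, push BX → (r, ccbbbbbb, BXXB#)
  ε-move, top B: go to r, push XB → (r, ccbbbbbb, XBXXB#)
  read c, top X: go to p, push AX → (p, cbbbbbb, AXBXXB#)
  read c, top A: go to q, push BX → (q, bbbbbb, BXXBXXB#)
  read b, top B: go to q, push BX → (q, bbbbb, BXXXBXXB#)
  read b, top B: go to q, push BX → (q, bbbb, BXXXXBXXB#)
  read b, top B: go to q, push BX → (q, bbb, BXXXXXBXXB#)
  read b, top B: go to q, push BX → (q, bb, BXXXXXXBXXB#)
  read b, top B: go to q, push BX → (q, b, BXXXXXXXBXXB#)
  read b, top B: go to q, push BX → (q, ε, BXXXXXXXXBXXB#)
All input consumed; M is in state q.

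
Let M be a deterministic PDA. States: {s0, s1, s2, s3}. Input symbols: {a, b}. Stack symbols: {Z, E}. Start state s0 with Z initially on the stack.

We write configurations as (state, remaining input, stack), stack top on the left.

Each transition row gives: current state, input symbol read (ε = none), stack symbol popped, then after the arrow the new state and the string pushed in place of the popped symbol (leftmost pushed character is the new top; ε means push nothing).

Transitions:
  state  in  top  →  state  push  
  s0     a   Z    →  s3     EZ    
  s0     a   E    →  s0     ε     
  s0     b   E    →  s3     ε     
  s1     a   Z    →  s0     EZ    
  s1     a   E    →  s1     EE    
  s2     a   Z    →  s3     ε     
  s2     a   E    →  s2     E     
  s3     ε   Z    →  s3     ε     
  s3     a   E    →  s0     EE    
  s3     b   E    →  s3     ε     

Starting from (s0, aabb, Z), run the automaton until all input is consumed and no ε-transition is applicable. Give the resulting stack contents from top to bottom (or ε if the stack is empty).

(s0, aabb, Z)
  read a, top Z: go to s3, push EZ → (s3, abb, EZ)
  read a, top E: go to s0, push EE → (s0, bb, EEZ)
  read b, top E: go to s3, push ε → (s3, b, EZ)
  read b, top E: go to s3, push ε → (s3, ε, Z)
  ε-move, top Z: go to s3, push ε → (s3, ε, ε)
All input consumed in state s3 with stack ε.

ε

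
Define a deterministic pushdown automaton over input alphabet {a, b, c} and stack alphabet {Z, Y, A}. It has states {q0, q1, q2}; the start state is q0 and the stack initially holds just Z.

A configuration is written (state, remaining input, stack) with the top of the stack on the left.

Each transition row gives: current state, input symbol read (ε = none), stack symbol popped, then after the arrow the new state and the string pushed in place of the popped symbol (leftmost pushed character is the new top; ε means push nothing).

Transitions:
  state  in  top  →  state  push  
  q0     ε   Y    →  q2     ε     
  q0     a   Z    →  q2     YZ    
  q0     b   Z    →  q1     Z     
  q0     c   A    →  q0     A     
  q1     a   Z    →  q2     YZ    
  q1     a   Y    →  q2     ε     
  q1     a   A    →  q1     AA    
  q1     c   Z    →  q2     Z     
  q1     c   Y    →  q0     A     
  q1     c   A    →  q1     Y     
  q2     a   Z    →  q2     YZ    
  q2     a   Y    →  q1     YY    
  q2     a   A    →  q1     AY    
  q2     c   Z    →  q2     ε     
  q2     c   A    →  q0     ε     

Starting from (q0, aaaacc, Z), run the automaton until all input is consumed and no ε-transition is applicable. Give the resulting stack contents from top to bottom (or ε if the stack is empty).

AYZ

(q0, aaaacc, Z)
  read a, top Z: go to q2, push YZ → (q2, aaacc, YZ)
  read a, top Y: go to q1, push YY → (q1, aacc, YYZ)
  read a, top Y: go to q2, push ε → (q2, acc, YZ)
  read a, top Y: go to q1, push YY → (q1, cc, YYZ)
  read c, top Y: go to q0, push A → (q0, c, AYZ)
  read c, top A: go to q0, push A → (q0, ε, AYZ)
All input consumed in state q0 with stack AYZ.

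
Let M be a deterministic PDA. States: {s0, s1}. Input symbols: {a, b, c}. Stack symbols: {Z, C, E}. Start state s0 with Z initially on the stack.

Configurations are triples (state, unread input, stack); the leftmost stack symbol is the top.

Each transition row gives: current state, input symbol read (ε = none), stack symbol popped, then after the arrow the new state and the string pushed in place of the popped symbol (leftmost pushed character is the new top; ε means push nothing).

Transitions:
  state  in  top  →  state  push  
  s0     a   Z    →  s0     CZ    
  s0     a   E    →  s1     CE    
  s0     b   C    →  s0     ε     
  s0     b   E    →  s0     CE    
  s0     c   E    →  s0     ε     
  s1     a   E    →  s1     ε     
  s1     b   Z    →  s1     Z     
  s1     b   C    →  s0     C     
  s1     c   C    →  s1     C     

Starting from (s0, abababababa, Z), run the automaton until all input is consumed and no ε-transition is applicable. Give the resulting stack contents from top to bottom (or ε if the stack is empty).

CZ

(s0, abababababa, Z)
  read a, top Z: go to s0, push CZ → (s0, bababababa, CZ)
  read b, top C: go to s0, push ε → (s0, ababababa, Z)
  read a, top Z: go to s0, push CZ → (s0, babababa, CZ)
  read b, top C: go to s0, push ε → (s0, abababa, Z)
  read a, top Z: go to s0, push CZ → (s0, bababa, CZ)
  read b, top C: go to s0, push ε → (s0, ababa, Z)
  read a, top Z: go to s0, push CZ → (s0, baba, CZ)
  read b, top C: go to s0, push ε → (s0, aba, Z)
  read a, top Z: go to s0, push CZ → (s0, ba, CZ)
  read b, top C: go to s0, push ε → (s0, a, Z)
  read a, top Z: go to s0, push CZ → (s0, ε, CZ)
All input consumed in state s0 with stack CZ.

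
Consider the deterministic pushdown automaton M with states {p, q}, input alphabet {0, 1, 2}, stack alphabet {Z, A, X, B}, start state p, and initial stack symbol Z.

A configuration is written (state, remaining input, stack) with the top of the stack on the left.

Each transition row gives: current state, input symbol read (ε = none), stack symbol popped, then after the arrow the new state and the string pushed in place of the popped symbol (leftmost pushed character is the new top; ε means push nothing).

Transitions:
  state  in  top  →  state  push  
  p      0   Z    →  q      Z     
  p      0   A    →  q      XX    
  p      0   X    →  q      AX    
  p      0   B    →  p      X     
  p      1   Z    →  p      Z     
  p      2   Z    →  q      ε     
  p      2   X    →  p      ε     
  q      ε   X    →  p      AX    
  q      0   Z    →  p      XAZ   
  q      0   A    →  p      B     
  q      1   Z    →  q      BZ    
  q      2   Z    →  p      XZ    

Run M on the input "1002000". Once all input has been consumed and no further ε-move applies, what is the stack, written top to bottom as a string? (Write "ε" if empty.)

(p, 1002000, Z) ⊢ (p, 002000, Z) ⊢ (q, 02000, Z) ⊢ (p, 2000, XAZ) ⊢ (p, 000, AZ) ⊢ (q, 00, XXZ) ⊢ (p, 00, AXXZ) ⊢ (q, 0, XXXXZ) ⊢ (p, 0, AXXXXZ) ⊢ (q, ε, XXXXXXZ) ⊢ (p, ε, AXXXXXXZ)
All input consumed in state p with stack AXXXXXXZ.

AXXXXXXZ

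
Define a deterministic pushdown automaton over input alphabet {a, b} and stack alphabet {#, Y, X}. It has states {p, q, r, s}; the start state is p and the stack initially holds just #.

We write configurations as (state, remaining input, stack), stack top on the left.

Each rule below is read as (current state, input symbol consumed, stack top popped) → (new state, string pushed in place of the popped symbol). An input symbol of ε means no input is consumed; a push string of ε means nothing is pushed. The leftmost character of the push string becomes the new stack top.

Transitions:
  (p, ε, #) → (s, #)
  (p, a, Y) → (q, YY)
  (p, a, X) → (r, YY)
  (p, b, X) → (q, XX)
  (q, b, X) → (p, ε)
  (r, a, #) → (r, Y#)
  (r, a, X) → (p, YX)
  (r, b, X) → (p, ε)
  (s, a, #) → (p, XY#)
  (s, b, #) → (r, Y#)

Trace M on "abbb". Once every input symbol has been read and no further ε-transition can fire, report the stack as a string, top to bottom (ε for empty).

XXY#

(p, abbb, #)
  ε-move, top #: go to s, push # → (s, abbb, #)
  read a, top #: go to p, push XY# → (p, bbb, XY#)
  read b, top X: go to q, push XX → (q, bb, XXY#)
  read b, top X: go to p, push ε → (p, b, XY#)
  read b, top X: go to q, push XX → (q, ε, XXY#)
All input consumed in state q with stack XXY#.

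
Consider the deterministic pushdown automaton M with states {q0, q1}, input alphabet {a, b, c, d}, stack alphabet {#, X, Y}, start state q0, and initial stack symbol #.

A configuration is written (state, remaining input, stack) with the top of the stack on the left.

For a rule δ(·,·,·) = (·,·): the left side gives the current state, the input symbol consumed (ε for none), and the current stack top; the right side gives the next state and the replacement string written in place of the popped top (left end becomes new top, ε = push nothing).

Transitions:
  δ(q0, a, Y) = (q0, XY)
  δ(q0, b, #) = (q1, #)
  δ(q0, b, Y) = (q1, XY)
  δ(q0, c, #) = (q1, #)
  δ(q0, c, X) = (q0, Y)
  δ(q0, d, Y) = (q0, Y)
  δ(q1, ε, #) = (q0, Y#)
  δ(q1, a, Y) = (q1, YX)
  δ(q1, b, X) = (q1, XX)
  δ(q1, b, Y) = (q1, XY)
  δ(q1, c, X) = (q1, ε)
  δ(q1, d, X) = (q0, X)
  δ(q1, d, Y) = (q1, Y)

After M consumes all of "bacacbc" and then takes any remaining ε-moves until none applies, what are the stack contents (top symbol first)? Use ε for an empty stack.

(q0, bacacbc, #) ⊢ (q1, acacbc, #) ⊢ (q0, acacbc, Y#) ⊢ (q0, cacbc, XY#) ⊢ (q0, acbc, YY#) ⊢ (q0, cbc, XYY#) ⊢ (q0, bc, YYY#) ⊢ (q1, c, XYYY#) ⊢ (q1, ε, YYY#)
All input consumed in state q1 with stack YYY#.

YYY#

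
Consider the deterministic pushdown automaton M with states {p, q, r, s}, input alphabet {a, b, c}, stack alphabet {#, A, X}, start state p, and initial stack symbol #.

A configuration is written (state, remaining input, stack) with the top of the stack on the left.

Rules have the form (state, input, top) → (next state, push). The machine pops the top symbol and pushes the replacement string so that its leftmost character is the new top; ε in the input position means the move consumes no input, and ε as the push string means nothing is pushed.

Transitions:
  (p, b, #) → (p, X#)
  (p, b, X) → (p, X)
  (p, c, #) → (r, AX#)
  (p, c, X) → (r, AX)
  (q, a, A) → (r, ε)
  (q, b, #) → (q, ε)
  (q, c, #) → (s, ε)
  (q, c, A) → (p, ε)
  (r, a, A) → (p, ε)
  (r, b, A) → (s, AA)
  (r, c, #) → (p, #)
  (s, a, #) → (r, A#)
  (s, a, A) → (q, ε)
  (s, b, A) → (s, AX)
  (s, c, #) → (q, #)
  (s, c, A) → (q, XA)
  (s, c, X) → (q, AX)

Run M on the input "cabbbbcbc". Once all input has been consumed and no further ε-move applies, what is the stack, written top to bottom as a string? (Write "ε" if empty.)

(p, cabbbbcbc, #)
  read c, top #: go to r, push AX# → (r, abbbbcbc, AX#)
  read a, top A: go to p, push ε → (p, bbbbcbc, X#)
  read b, top X: go to p, push X → (p, bbbcbc, X#)
  read b, top X: go to p, push X → (p, bbcbc, X#)
  read b, top X: go to p, push X → (p, bcbc, X#)
  read b, top X: go to p, push X → (p, cbc, X#)
  read c, top X: go to r, push AX → (r, bc, AX#)
  read b, top A: go to s, push AA → (s, c, AAX#)
  read c, top A: go to q, push XA → (q, ε, XAAX#)
All input consumed in state q with stack XAAX#.

XAAX#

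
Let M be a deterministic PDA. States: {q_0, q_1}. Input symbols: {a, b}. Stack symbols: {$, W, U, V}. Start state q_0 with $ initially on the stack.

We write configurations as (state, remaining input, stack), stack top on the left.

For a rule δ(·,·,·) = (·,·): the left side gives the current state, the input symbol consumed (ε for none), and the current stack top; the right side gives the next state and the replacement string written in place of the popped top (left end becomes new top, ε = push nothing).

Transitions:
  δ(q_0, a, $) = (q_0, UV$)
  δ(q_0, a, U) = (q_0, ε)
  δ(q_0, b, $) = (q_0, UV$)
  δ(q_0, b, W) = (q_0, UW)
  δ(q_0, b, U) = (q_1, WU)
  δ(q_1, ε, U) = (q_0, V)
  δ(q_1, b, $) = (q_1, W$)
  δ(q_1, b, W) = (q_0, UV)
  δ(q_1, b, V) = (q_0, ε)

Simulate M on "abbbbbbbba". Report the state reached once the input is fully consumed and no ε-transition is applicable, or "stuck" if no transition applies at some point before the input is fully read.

(q_0, abbbbbbbba, $) ⊢ (q_0, bbbbbbbba, UV$) ⊢ (q_1, bbbbbbba, WUV$) ⊢ (q_0, bbbbbba, UVUV$) ⊢ (q_1, bbbbba, WUVUV$) ⊢ (q_0, bbbba, UVUVUV$) ⊢ (q_1, bbba, WUVUVUV$) ⊢ (q_0, bba, UVUVUVUV$) ⊢ (q_1, ba, WUVUVUVUV$) ⊢ (q_0, a, UVUVUVUVUV$) ⊢ (q_0, ε, VUVUVUVUV$)
All input consumed; M is in state q_0.

q_0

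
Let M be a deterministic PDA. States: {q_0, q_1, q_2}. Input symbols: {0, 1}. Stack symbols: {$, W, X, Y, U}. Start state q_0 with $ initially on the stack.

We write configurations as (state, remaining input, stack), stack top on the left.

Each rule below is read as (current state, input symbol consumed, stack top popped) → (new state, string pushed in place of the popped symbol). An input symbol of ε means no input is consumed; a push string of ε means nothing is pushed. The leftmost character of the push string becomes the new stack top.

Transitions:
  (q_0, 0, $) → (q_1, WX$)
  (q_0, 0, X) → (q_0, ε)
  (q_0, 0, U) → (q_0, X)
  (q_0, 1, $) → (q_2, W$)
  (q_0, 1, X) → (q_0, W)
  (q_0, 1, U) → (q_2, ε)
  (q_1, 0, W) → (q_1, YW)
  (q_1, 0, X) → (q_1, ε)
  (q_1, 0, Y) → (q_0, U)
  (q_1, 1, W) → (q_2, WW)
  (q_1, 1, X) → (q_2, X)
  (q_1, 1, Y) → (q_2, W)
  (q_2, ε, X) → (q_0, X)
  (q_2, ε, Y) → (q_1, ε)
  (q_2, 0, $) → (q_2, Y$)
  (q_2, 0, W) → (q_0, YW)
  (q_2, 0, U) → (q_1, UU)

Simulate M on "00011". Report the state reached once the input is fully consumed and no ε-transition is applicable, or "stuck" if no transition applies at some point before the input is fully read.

stuck

(q_0, 00011, $)
  read 0, top $: go to q_1, push WX$ → (q_1, 0011, WX$)
  read 0, top W: go to q_1, push YW → (q_1, 011, YWX$)
  read 0, top Y: go to q_0, push U → (q_0, 11, UWX$)
  read 1, top U: go to q_2, push ε → (q_2, 1, WX$)
No transition for (q_2, 1, top W); M blocks with input 1 remaining.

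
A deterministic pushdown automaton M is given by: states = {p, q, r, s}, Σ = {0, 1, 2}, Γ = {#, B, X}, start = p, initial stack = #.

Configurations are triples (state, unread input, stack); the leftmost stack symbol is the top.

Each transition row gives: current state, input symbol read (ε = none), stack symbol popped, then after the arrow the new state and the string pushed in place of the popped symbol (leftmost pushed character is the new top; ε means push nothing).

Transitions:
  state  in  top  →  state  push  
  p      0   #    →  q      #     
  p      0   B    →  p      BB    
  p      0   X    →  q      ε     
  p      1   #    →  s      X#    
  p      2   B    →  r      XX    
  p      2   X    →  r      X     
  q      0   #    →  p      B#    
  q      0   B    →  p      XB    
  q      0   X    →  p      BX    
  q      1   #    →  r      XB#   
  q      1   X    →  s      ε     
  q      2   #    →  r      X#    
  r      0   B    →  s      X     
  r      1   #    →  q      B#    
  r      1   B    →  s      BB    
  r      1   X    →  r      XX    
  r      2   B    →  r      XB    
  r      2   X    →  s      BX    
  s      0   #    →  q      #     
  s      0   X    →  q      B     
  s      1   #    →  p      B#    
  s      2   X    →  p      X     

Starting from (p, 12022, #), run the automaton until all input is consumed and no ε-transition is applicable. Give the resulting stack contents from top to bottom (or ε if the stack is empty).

BX#

(p, 12022, #)
  read 1, top #: go to s, push X# → (s, 2022, X#)
  read 2, top X: go to p, push X → (p, 022, X#)
  read 0, top X: go to q, push ε → (q, 22, #)
  read 2, top #: go to r, push X# → (r, 2, X#)
  read 2, top X: go to s, push BX → (s, ε, BX#)
All input consumed in state s with stack BX#.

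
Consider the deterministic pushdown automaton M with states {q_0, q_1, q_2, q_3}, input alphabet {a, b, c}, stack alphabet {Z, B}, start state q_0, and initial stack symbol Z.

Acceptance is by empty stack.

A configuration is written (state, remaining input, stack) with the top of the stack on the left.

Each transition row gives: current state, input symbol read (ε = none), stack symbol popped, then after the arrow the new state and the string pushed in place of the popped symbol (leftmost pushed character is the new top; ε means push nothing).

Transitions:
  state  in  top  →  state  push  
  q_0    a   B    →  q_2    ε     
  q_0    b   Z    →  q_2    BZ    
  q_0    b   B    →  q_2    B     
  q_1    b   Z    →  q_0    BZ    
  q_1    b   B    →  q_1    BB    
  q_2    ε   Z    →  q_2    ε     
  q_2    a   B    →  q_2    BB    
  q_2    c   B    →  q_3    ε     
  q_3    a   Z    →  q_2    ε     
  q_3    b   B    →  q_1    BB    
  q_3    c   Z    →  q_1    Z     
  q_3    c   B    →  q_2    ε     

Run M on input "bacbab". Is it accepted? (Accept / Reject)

Reject

(q_0, bacbab, Z)
  read b, top Z: go to q_2, push BZ → (q_2, acbab, BZ)
  read a, top B: go to q_2, push BB → (q_2, cbab, BBZ)
  read c, top B: go to q_3, push ε → (q_3, bab, BZ)
  read b, top B: go to q_1, push BB → (q_1, ab, BBZ)
No transition applies at (q_1, ab, BBZ); input not fully consumed.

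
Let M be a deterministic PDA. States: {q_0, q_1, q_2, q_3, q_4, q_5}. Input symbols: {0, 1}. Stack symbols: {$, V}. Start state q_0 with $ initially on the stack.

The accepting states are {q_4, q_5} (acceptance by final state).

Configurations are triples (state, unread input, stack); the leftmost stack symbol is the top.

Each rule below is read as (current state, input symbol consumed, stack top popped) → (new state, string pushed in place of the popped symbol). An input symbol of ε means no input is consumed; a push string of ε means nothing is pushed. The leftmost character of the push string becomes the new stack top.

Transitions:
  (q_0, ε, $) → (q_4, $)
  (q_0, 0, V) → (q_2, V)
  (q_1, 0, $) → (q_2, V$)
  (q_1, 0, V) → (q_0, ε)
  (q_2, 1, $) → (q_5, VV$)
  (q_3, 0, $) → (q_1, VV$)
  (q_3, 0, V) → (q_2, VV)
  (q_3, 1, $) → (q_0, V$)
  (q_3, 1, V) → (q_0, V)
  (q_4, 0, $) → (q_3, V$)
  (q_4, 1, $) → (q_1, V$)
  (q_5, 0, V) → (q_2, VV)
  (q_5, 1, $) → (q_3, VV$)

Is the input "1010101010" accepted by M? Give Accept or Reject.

(q_0, 1010101010, $)
  ε-move, top $: go to q_4, push $ → (q_4, 1010101010, $)
  read 1, top $: go to q_1, push V$ → (q_1, 010101010, V$)
  read 0, top V: go to q_0, push ε → (q_0, 10101010, $)
  ε-move, top $: go to q_4, push $ → (q_4, 10101010, $)
  read 1, top $: go to q_1, push V$ → (q_1, 0101010, V$)
  read 0, top V: go to q_0, push ε → (q_0, 101010, $)
  ε-move, top $: go to q_4, push $ → (q_4, 101010, $)
  read 1, top $: go to q_1, push V$ → (q_1, 01010, V$)
  read 0, top V: go to q_0, push ε → (q_0, 1010, $)
  ε-move, top $: go to q_4, push $ → (q_4, 1010, $)
  read 1, top $: go to q_1, push V$ → (q_1, 010, V$)
  read 0, top V: go to q_0, push ε → (q_0, 10, $)
  ε-move, top $: go to q_4, push $ → (q_4, 10, $)
  read 1, top $: go to q_1, push V$ → (q_1, 0, V$)
  read 0, top V: go to q_0, push ε → (q_0, ε, $)
  ε-move, top $: go to q_4, push $ → (q_4, ε, $)
All input consumed; state q_4 ∈ F.

Accept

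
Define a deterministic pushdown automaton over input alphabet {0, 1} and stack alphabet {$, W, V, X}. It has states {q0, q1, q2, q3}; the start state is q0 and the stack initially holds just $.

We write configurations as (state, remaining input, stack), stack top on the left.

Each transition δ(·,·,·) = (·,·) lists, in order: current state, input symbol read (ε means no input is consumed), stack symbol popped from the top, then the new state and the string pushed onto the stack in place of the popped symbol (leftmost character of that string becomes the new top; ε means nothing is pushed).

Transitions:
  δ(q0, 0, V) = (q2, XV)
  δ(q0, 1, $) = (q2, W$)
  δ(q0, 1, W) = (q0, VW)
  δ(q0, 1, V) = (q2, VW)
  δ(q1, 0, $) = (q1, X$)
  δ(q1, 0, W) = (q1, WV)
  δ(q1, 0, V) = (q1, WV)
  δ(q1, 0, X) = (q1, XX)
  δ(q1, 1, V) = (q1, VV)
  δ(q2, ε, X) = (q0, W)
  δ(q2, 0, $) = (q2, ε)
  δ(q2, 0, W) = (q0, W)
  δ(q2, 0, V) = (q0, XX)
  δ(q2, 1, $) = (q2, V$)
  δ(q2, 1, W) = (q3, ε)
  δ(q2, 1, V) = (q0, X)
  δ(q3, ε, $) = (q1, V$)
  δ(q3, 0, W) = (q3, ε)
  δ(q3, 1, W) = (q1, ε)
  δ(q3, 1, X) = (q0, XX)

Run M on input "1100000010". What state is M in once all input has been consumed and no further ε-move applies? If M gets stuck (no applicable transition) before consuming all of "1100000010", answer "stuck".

stuck

(q0, 1100000010, $) ⊢ (q2, 100000010, W$) ⊢ (q3, 00000010, $) ⊢ (q1, 00000010, V$) ⊢ (q1, 0000010, WV$) ⊢ (q1, 000010, WVV$) ⊢ (q1, 00010, WVVV$) ⊢ (q1, 0010, WVVVV$) ⊢ (q1, 010, WVVVVV$) ⊢ (q1, 10, WVVVVVV$)
No transition for (q1, 1, top W); M blocks with input 10 remaining.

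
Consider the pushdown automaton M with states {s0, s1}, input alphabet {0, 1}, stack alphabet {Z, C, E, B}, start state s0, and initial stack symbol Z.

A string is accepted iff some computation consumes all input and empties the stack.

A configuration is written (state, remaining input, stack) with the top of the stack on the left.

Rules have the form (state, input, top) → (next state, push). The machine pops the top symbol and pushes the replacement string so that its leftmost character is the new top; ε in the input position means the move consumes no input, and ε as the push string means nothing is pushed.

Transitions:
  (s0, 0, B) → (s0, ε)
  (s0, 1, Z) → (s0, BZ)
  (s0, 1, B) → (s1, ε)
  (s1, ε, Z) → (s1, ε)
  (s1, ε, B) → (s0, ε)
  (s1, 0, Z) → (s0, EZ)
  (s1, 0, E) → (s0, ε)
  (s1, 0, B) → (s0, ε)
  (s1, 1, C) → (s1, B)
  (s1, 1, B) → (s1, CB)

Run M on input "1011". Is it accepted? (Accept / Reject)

Accept

One accepting computation: (s0, 1011, Z) ⊢ (s0, 011, BZ) ⊢ (s0, 11, Z) ⊢ (s0, 1, BZ) ⊢ (s1, ε, Z) ⊢ (s1, ε, ε)
All input consumed and the stack is empty.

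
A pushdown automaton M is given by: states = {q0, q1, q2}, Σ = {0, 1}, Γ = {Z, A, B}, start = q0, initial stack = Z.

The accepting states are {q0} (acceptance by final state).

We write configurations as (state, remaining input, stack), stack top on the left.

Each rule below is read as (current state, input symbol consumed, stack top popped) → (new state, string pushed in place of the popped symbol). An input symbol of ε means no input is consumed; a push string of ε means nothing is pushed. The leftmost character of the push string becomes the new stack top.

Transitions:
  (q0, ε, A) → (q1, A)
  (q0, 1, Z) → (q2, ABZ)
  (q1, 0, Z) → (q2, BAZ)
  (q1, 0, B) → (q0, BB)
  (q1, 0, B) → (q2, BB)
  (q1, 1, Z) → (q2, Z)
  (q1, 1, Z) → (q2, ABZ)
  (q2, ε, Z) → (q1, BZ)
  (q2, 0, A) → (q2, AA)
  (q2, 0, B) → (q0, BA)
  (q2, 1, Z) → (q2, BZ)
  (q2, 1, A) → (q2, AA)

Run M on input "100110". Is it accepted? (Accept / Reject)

No computation consumes all input and reaches a final state.

Reject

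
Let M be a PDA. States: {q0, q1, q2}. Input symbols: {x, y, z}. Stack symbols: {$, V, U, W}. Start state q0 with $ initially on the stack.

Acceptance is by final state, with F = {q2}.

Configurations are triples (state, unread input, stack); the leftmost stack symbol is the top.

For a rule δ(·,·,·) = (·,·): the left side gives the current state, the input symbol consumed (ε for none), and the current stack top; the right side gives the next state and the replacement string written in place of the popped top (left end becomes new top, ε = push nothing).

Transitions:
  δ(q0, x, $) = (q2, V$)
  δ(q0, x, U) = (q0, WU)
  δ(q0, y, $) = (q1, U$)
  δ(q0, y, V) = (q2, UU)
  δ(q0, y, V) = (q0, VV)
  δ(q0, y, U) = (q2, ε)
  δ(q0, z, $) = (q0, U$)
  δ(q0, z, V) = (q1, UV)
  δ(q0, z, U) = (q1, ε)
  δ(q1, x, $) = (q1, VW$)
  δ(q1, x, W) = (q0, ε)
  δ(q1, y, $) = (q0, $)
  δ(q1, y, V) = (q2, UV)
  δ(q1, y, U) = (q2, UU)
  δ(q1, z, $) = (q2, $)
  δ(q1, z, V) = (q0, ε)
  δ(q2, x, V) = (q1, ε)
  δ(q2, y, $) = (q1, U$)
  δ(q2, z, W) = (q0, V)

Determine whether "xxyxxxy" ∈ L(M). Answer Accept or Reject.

Accept

One accepting computation: (q0, xxyxxxy, $) ⊢ (q2, xyxxxy, V$) ⊢ (q1, yxxxy, $) ⊢ (q0, xxxy, $) ⊢ (q2, xxy, V$) ⊢ (q1, xy, $) ⊢ (q1, y, VW$) ⊢ (q2, ε, UVW$)
All input consumed and state q2 ∈ F.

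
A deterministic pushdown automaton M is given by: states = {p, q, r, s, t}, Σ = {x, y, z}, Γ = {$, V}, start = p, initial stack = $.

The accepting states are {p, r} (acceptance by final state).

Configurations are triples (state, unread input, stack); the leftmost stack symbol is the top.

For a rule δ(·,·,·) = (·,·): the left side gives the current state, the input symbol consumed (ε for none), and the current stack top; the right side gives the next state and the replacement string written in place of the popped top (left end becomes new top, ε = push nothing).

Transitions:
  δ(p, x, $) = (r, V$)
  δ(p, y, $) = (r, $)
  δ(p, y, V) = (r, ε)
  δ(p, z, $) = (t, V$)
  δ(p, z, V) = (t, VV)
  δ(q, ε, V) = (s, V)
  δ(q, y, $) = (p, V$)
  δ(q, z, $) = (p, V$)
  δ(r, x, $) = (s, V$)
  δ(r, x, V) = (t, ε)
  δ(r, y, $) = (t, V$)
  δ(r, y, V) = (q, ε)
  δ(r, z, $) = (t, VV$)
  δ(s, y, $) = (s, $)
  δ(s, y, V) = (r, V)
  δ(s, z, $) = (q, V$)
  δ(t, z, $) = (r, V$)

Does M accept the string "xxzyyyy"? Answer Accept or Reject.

(p, xxzyyyy, $)
  read x, top $: go to r, push V$ → (r, xzyyyy, V$)
  read x, top V: go to t, push ε → (t, zyyyy, $)
  read z, top $: go to r, push V$ → (r, yyyy, V$)
  read y, top V: go to q, push ε → (q, yyy, $)
  read y, top $: go to p, push V$ → (p, yy, V$)
  read y, top V: go to r, push ε → (r, y, $)
  read y, top $: go to t, push V$ → (t, ε, V$)
All input consumed; state t ∉ F and no further ε-move applies.

Reject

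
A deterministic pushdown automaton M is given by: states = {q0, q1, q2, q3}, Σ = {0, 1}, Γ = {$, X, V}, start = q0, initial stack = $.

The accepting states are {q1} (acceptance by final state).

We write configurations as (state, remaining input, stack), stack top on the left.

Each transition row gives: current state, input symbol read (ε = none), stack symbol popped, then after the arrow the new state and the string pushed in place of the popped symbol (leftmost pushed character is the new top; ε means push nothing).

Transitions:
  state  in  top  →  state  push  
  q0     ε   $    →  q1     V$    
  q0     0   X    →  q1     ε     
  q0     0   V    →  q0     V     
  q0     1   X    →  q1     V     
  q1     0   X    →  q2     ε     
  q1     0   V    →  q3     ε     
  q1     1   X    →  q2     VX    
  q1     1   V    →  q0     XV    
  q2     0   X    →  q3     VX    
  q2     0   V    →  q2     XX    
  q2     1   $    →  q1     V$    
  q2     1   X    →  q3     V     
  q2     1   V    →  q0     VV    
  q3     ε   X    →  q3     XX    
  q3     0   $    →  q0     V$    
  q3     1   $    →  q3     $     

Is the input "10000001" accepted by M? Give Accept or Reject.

(q0, 10000001, $)
  ε-move, top $: go to q1, push V$ → (q1, 10000001, V$)
  read 1, top V: go to q0, push XV → (q0, 0000001, XV$)
  read 0, top X: go to q1, push ε → (q1, 000001, V$)
  read 0, top V: go to q3, push ε → (q3, 00001, $)
  read 0, top $: go to q0, push V$ → (q0, 0001, V$)
  read 0, top V: go to q0, push V → (q0, 001, V$)
  read 0, top V: go to q0, push V → (q0, 01, V$)
  read 0, top V: go to q0, push V → (q0, 1, V$)
No transition applies at (q0, 1, V$); input not fully consumed.

Reject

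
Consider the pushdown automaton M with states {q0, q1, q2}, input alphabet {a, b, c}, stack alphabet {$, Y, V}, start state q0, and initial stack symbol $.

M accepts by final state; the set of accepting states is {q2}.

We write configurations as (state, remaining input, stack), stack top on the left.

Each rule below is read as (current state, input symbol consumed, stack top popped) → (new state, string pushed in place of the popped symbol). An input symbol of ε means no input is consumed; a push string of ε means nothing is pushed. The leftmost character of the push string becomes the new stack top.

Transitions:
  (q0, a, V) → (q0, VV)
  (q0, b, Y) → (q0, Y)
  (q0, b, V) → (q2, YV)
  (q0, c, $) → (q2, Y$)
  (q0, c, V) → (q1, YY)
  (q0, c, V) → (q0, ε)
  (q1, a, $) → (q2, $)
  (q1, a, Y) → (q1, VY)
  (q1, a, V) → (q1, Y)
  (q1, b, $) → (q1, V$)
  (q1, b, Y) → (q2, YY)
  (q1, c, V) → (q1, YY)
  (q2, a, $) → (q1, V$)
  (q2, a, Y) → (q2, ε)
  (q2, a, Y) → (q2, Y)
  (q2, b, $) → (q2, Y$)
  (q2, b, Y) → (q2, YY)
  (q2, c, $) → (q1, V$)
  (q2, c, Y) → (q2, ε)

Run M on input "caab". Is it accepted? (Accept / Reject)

Accept

One accepting computation: (q0, caab, $) ⊢ (q2, aab, Y$) ⊢ (q2, ab, Y$) ⊢ (q2, b, $) ⊢ (q2, ε, Y$)
All input consumed and state q2 ∈ F.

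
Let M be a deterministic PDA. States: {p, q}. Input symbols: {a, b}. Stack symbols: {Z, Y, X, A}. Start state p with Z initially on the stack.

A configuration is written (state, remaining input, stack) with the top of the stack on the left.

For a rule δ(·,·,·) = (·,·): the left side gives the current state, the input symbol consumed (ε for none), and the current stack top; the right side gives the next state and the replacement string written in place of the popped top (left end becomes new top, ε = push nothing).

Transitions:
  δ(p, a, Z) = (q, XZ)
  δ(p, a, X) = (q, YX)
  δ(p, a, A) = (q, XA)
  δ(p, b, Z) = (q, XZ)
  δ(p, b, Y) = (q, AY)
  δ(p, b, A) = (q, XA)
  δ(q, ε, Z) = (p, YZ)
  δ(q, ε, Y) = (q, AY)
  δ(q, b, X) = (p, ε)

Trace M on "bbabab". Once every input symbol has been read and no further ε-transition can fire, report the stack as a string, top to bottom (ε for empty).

Z

(p, bbabab, Z) ⊢ (q, babab, XZ) ⊢ (p, abab, Z) ⊢ (q, bab, XZ) ⊢ (p, ab, Z) ⊢ (q, b, XZ) ⊢ (p, ε, Z)
All input consumed in state p with stack Z.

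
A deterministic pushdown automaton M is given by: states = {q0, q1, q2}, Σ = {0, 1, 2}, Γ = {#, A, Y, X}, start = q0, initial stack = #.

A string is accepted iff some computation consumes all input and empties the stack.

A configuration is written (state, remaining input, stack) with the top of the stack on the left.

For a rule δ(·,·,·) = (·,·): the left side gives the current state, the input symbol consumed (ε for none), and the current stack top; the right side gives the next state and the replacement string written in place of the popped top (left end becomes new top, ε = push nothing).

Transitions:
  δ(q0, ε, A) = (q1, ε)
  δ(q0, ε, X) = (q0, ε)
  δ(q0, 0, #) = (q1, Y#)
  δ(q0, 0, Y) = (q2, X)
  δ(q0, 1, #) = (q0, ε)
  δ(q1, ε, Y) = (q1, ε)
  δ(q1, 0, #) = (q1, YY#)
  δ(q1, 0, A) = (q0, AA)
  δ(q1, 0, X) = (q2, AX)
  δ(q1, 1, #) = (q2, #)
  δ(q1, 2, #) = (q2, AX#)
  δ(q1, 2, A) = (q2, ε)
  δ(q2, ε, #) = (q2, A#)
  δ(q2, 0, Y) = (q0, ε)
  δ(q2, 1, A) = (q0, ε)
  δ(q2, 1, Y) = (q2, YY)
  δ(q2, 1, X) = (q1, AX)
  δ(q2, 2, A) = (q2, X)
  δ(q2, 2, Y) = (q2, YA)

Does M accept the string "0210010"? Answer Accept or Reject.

(q0, 0210010, #)
  read 0, top #: go to q1, push Y# → (q1, 210010, Y#)
  ε-move, top Y: go to q1, push ε → (q1, 210010, #)
  read 2, top #: go to q2, push AX# → (q2, 10010, AX#)
  read 1, top A: go to q0, push ε → (q0, 0010, X#)
  ε-move, top X: go to q0, push ε → (q0, 0010, #)
  read 0, top #: go to q1, push Y# → (q1, 010, Y#)
  ε-move, top Y: go to q1, push ε → (q1, 010, #)
  read 0, top #: go to q1, push YY# → (q1, 10, YY#)
  ε-move, top Y: go to q1, push ε → (q1, 10, Y#)
  ε-move, top Y: go to q1, push ε → (q1, 10, #)
  read 1, top #: go to q2, push # → (q2, 0, #)
  ε-move, top #: go to q2, push A# → (q2, 0, A#)
No transition applies at (q2, 0, A#); input not fully consumed.

Reject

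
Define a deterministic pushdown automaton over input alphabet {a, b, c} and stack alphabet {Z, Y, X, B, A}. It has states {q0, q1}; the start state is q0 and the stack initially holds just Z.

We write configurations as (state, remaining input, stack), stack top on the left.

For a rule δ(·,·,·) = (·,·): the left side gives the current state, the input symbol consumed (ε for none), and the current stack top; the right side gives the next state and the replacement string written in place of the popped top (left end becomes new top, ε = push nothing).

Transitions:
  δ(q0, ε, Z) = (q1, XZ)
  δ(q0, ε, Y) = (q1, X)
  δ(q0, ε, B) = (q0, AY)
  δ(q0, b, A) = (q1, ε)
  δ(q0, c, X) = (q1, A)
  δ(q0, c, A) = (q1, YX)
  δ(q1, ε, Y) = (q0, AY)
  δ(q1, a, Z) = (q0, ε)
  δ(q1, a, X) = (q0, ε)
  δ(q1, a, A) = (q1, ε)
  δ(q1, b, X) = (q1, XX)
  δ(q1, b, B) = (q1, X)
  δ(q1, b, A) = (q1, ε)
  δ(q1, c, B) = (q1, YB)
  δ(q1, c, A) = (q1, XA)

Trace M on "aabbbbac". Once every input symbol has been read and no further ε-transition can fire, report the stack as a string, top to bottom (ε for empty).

AXXXZ

(q0, aabbbbac, Z)
  ε-move, top Z: go to q1, push XZ → (q1, aabbbbac, XZ)
  read a, top X: go to q0, push ε → (q0, abbbbac, Z)
  ε-move, top Z: go to q1, push XZ → (q1, abbbbac, XZ)
  read a, top X: go to q0, push ε → (q0, bbbbac, Z)
  ε-move, top Z: go to q1, push XZ → (q1, bbbbac, XZ)
  read b, top X: go to q1, push XX → (q1, bbbac, XXZ)
  read b, top X: go to q1, push XX → (q1, bbac, XXXZ)
  read b, top X: go to q1, push XX → (q1, bac, XXXXZ)
  read b, top X: go to q1, push XX → (q1, ac, XXXXXZ)
  read a, top X: go to q0, push ε → (q0, c, XXXXZ)
  read c, top X: go to q1, push A → (q1, ε, AXXXZ)
All input consumed in state q1 with stack AXXXZ.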